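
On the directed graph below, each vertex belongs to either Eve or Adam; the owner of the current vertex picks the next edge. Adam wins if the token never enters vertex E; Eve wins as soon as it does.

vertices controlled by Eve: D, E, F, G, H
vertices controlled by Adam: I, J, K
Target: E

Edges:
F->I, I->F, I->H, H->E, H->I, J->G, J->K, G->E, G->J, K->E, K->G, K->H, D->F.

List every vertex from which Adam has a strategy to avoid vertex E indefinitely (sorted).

D, F, I

A0 = {E}
A1: add {G, H} — G (Eve) has G→E; H (Eve) has H→E.
A2: add {K} — K (Adam): all of {E, G, H} already in.
A3: add {J} — J (Adam): all of {G, K} already in.
A4 = A3; e.g. D (Eve) has no edge into A3. Fixed point.
Eve's attractor = {E, G, H, J, K}; Adam avoids the target exactly from the complement.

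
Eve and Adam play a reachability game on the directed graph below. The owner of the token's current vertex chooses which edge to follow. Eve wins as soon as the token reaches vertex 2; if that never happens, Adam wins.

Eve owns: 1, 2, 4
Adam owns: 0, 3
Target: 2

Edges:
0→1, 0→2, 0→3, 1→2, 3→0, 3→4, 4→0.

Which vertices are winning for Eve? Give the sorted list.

A0 = {2}
A1: add {1} — 1 (Eve) has 1→2.
A2 = A1; e.g. 0 (Adam) can still go to 3. Fixed point.
Eve's winning region = {1, 2}.

1, 2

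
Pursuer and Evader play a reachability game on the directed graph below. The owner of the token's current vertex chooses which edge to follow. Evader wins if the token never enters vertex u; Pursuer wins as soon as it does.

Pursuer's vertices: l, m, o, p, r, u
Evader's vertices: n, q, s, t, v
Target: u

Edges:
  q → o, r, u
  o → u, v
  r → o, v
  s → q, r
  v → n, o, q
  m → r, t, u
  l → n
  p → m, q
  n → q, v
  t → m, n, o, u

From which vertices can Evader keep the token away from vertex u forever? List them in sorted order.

A0 = {u}
A1: add {m, o} — m (Pursuer) has m→u; o (Pursuer) has o→u.
A2: add {p, r} — p (Pursuer) has p→m; r (Pursuer) has r→o.
A3: add {q} — q (Evader): all of {o, r, u} already in.
A4: add {s} — s (Evader): all of {q, r} already in.
A5 = A4; e.g. l (Pursuer) has no edge into A4. Fixed point.
Pursuer's attractor = {m, o, p, q, r, s, u}; Evader avoids the target exactly from the complement.

l, n, t, v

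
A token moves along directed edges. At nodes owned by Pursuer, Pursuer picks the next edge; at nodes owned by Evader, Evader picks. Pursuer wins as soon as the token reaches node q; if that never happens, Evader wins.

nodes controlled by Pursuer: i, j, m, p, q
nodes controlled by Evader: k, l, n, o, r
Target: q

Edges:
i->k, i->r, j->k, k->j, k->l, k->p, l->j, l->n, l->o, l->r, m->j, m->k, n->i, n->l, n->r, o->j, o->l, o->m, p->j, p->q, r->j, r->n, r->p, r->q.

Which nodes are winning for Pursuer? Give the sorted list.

p, q

A0 = {q}
A1: add {p} — p (Pursuer) has p→q.
A2 = A1; e.g. i (Pursuer) has no edge into A1. Fixed point.
Pursuer's winning region = {p, q}.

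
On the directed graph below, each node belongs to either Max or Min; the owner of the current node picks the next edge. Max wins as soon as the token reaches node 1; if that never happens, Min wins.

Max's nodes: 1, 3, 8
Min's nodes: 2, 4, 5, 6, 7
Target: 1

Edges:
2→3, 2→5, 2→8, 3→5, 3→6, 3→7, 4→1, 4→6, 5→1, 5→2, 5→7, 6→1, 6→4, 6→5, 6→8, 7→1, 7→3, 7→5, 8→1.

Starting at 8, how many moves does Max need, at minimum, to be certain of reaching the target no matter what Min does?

1

A0 = {1}
A1: add {8} — 8 (Max) has 8→1.
A2 = A1; e.g. 2 (Min) can still go to 3. Fixed point.
8 enters the attractor at level 1, so Max can force the target in 1 move from there.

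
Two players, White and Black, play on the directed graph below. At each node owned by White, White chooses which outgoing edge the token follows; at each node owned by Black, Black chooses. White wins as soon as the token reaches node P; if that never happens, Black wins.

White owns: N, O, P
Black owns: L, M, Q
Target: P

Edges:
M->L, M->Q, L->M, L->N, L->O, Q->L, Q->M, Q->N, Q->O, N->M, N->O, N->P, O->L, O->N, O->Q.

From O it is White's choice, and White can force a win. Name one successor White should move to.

A0 = {P}
A1: add {N} — N (White) has N→P.
A2: add {O} — O (White) has O→N.
A3 = A2; e.g. L (Black) can still go to M. Fixed point.
From O, successor N is in the attractor (rank 1); the other successors L, Q are not.

N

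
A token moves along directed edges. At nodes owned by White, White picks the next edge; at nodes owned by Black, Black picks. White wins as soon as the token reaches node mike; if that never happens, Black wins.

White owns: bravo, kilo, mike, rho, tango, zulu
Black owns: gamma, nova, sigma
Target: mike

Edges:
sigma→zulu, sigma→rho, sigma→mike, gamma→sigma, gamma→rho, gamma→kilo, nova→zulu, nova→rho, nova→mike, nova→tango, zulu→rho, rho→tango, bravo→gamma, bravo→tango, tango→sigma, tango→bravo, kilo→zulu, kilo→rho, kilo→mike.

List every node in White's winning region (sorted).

kilo, mike

A0 = {mike}
A1: add {kilo} — kilo (White) has kilo→mike.
A2 = A1; e.g. sigma (Black) can still go to zulu. Fixed point.
White's winning region = {kilo, mike}.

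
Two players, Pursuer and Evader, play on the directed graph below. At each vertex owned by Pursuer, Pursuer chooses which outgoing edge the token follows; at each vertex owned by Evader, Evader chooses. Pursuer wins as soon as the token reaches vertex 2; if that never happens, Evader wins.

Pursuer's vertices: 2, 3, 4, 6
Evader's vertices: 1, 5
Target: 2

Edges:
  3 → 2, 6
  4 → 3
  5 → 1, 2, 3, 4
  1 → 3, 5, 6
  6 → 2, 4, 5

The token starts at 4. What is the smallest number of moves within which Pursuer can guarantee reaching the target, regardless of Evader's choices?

2

A0 = {2}
A1: add {3, 6} — 3 (Pursuer) has 3→2; 6 (Pursuer) has 6→2.
A2: add {4} — 4 (Pursuer) has 4→3.
A3 = A2; e.g. 1 (Evader) can still go to 5. Fixed point.
4 enters the attractor at level 2, so Pursuer can force the target in 2 moves from there.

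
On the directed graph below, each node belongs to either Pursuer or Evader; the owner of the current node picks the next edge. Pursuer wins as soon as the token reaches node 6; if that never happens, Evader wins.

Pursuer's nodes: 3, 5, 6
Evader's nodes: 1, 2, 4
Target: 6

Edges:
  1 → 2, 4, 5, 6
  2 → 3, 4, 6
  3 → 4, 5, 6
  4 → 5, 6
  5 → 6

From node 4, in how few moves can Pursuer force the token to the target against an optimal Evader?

2

A0 = {6}
A1: add {3, 5} — 3 (Pursuer) has 3→6; 5 (Pursuer) has 5→6.
A2: add {4} — 4 (Evader): all of {5, 6} already in.
4 enters the attractor at level 2, so Pursuer can force the target in 2 moves from there.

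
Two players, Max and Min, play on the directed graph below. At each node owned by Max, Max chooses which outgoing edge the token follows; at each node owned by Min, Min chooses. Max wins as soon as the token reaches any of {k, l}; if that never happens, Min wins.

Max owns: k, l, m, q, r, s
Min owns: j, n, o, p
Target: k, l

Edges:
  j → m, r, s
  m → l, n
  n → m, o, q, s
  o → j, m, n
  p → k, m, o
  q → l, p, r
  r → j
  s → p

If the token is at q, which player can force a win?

A0 = {k, l}
A1: add {m, q} — m (Max) has m→l; q (Max) has q→l.
A2 = A1; e.g. j (Min) can still go to r. Fixed point.
q ∈ A1, so Max can force the target.

Max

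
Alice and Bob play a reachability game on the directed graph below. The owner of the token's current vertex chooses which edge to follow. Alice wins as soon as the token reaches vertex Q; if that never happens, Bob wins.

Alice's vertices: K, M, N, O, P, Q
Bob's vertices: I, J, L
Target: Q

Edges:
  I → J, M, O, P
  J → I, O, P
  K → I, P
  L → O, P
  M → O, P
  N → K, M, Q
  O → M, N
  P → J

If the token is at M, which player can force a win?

A0 = {Q}
A1: add {N} — N (Alice) has N→Q.
A2: add {O} — O (Alice) has O→N.
A3: add {M} — M (Alice) has M→O.
A4 = A3; e.g. I (Bob) can still go to J. Fixed point.
M ∈ A3, so Alice can force the target.

Alice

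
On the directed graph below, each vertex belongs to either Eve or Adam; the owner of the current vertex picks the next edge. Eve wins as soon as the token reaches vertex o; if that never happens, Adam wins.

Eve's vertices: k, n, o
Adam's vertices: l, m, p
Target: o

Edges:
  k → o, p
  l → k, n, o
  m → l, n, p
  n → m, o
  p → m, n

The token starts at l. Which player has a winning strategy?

Eve

A0 = {o}
A1: add {k, n} — k (Eve) has k→o; n (Eve) has n→o.
A2: add {l} — l (Adam): all of {k, n, o} already in.
A3 = A2; e.g. m (Adam) can still go to p. Fixed point.
l ∈ A2, so Eve can force the target.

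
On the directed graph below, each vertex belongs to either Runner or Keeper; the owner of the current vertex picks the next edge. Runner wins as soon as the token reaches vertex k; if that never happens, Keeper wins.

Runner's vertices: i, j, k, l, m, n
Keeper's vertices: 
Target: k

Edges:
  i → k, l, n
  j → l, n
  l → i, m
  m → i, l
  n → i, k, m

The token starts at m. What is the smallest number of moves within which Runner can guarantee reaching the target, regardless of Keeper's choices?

2

A0 = {k}
A1: add {i, n} — i (Runner) has i→k; n (Runner) has n→k.
A2: add {j, l, m} — j (Runner) has j→n; l (Runner) has l→i; m (Runner) has m→i.
A2 = all vertices. Fixed point.
m enters the attractor at level 2, so Runner can force the target in 2 moves from there.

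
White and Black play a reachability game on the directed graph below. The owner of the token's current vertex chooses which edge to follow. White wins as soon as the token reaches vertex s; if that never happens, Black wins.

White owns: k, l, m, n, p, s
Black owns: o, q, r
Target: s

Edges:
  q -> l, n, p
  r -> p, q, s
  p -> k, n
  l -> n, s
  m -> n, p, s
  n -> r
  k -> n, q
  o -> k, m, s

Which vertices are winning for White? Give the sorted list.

A0 = {s}
A1: add {l, m} — l (White) has l→s; m (White) has m→s.
A2 = A1; e.g. k (White) has no edge into A1. Fixed point.
White's winning region = {l, m, s}.

l, m, s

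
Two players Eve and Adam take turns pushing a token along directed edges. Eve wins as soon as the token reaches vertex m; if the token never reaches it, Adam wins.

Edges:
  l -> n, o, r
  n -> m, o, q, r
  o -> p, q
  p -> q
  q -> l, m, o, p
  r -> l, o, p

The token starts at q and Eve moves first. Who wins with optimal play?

Track states (vertex, player-to-move).
A0 = {(m,Eve), (m,Adam)}
A1: add {(n,Eve), (q,Eve)}.
(q,Eve) ∈ A1 ⇒ Eve forces the target.

Eve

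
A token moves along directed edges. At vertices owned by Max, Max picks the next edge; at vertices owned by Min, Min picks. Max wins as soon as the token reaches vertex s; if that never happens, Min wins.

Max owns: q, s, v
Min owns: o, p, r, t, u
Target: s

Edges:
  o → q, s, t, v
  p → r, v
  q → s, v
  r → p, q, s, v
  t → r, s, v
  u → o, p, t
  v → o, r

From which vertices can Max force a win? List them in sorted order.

q, s

A0 = {s}
A1: add {q} — q (Max) has q→s.
A2 = A1; e.g. o (Min) can still go to t. Fixed point.
Max's winning region = {q, s}.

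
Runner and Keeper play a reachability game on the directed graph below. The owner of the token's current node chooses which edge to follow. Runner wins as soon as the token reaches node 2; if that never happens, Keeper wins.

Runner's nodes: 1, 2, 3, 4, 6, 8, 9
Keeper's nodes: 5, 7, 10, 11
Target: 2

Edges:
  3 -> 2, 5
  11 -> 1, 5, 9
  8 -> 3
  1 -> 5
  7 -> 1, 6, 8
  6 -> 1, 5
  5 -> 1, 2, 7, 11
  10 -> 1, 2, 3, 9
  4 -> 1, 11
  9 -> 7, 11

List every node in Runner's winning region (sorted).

A0 = {2}
A1: add {3} — 3 (Runner) has 3→2.
A2: add {8} — 8 (Runner) has 8→3.
A3 = A2; e.g. 1 (Runner) has no edge into A2. Fixed point.
Runner's winning region = {2, 3, 8}.

2, 3, 8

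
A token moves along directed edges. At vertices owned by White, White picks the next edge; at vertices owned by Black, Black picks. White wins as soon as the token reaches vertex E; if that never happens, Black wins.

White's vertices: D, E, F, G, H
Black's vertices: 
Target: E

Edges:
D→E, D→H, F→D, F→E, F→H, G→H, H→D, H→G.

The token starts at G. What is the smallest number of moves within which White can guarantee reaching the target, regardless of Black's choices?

3

A0 = {E}
A1: add {D, F} — D (White) has D→E; F (White) has F→E.
A2: add {H} — H (White) has H→D.
A3: add {G} — G (White) has G→H.
A3 = all vertices. Fixed point.
G enters the attractor at level 3, so White can force the target in 3 moves from there.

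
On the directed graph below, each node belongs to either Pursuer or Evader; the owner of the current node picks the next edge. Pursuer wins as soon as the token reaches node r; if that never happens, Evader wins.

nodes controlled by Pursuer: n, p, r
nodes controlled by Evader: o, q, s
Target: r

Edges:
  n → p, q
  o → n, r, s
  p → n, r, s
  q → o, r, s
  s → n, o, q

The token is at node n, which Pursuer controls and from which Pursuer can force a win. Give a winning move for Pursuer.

p

A0 = {r}
A1: add {p} — p (Pursuer) has p→r.
A2: add {n} — n (Pursuer) has n→p.
A3 = A2; e.g. o (Evader) can still go to s. Fixed point.
From n, successor p is in the attractor (rank 1); the other successor q is not.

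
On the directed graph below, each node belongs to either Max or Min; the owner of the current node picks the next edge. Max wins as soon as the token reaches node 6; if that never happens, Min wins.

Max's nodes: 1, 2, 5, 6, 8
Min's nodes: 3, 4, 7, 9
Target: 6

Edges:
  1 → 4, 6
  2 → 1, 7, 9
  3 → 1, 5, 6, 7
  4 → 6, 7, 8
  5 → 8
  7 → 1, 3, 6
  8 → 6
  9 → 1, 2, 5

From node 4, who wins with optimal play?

Min

A0 = {6}
A1: add {1, 8} — 1 (Max) has 1→6; 8 (Max) has 8→6.
A2: add {2, 5} — 2 (Max) has 2→1; 5 (Max) has 5→8.
A3: add {9} — 9 (Min): all of {1, 2, 5} already in.
A4 = A3; e.g. 3 (Min) can still go to 7. Fixed point.
4 never enters the attractor, so Min can avoid the target forever.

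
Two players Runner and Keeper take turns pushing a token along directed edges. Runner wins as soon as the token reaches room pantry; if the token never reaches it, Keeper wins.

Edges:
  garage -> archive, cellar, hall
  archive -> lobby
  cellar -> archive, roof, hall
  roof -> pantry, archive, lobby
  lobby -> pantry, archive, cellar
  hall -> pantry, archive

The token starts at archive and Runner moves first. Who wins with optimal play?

Track states (vertex, player-to-move).
A0 = {(pantry,Runner), (pantry,Keeper)}
A1: add {(roof,Runner), (lobby,Runner), (hall,Runner)}.
A2: add {(archive,Keeper)}.
A3: add {(garage,Runner), (cellar,Runner)}.
A4 = A3; e.g. (garage,Keeper) stays out. (archive,Runner) never enters ⇒ Keeper avoids the target.

Keeper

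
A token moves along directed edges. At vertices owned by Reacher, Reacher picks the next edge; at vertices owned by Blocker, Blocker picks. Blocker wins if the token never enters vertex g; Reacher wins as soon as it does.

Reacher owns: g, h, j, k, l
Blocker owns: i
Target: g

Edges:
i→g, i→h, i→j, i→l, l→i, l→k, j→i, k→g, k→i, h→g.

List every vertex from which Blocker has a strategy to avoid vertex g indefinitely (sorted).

i, j

A0 = {g}
A1: add {h, k} — h (Reacher) has h→g; k (Reacher) has k→g.
A2: add {l} — l (Reacher) has l→k.
A3 = A2; e.g. i (Blocker) can still go to j. Fixed point.
Reacher's attractor = {g, h, k, l}; Blocker avoids the target exactly from the complement.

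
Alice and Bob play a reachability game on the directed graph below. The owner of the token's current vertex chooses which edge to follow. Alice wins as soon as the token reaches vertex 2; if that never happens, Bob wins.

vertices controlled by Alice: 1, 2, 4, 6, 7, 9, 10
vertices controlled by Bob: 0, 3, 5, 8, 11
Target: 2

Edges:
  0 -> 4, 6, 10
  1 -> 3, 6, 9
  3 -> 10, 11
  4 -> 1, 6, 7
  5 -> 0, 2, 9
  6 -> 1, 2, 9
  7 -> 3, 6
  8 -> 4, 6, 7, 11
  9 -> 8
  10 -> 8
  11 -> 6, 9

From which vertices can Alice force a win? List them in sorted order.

A0 = {2}
A1: add {6} — 6 (Alice) has 6→2.
A2: add {1, 4, 7} — 1 (Alice) has 1→6; 4 (Alice) has 4→6; 7 (Alice) has 7→6.
A3 = A2; e.g. 0 (Bob) can still go to 10. Fixed point.
Alice's winning region = {1, 2, 4, 6, 7}.

1, 2, 4, 6, 7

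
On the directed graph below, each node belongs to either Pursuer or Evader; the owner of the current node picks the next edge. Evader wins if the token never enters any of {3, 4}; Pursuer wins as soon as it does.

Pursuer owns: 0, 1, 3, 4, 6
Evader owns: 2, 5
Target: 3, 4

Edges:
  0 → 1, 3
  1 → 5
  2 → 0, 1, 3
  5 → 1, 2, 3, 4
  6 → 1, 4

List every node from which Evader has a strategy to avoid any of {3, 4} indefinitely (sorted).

1, 2, 5

A0 = {3, 4}
A1: add {0, 6} — 0 (Pursuer) has 0→3; 6 (Pursuer) has 6→4.
A2 = A1; e.g. 1 (Pursuer) has no edge into A1. Fixed point.
Pursuer's attractor = {0, 3, 4, 6}; Evader avoids the target exactly from the complement.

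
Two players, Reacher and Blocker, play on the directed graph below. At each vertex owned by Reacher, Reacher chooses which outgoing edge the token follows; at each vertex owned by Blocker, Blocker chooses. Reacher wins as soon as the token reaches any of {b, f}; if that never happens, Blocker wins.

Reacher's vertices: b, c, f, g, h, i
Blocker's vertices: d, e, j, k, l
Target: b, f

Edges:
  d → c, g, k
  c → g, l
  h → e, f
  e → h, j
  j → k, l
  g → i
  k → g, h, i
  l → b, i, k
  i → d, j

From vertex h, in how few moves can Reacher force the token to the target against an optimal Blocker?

1

A0 = {b, f}
A1: add {h} — h (Reacher) has h→f.
A2 = A1; e.g. c (Reacher) has no edge into A1. Fixed point.
h enters the attractor at level 1, so Reacher can force the target in 1 move from there.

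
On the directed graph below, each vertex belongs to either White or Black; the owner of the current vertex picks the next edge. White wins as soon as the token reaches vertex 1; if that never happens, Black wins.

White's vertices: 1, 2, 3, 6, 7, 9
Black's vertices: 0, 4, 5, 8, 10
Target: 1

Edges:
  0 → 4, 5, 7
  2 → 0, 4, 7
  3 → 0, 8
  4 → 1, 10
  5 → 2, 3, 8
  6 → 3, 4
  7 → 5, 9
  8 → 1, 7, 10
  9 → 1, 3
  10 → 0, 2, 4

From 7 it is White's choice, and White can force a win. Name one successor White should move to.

A0 = {1}
A1: add {9} — 9 (White) has 9→1.
A2: add {7} — 7 (White) has 7→9.
A3: add {2} — 2 (White) has 2→7.
A4 = A3; e.g. 0 (Black) can still go to 4. Fixed point.
From 7, successor 9 is in the attractor (rank 1); the other successor 5 is not.

9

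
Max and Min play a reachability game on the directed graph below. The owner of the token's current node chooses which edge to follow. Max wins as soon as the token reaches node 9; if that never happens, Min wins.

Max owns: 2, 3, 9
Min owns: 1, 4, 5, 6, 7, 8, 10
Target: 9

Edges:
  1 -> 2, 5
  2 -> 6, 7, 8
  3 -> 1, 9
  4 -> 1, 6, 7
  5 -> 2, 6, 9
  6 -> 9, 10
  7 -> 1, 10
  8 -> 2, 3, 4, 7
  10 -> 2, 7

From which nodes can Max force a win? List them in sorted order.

A0 = {9}
A1: add {3} — 3 (Max) has 3→9.
A2 = A1; e.g. 1 (Min) can still go to 2. Fixed point.
Max's winning region = {3, 9}.

3, 9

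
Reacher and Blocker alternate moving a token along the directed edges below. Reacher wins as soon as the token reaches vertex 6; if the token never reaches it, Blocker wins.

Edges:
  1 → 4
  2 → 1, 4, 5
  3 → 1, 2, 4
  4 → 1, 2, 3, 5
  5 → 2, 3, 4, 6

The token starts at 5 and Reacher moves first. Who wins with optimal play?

Reacher

Track states (vertex, player-to-move).
A0 = {(6,Reacher), (6,Blocker)}
A1: add {(5,Reacher)}.
(5,Reacher) ∈ A1 ⇒ Reacher forces the target.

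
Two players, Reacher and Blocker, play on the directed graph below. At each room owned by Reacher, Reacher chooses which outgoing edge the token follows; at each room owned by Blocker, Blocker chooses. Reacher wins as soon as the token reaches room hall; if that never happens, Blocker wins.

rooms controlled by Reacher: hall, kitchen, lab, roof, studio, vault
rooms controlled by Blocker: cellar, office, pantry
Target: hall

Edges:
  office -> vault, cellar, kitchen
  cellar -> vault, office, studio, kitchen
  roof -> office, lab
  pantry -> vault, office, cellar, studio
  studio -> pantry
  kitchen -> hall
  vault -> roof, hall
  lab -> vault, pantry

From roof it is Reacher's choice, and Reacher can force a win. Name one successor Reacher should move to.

lab

A0 = {hall}
A1: add {kitchen, vault} — vault (Reacher) has vault→hall; kitchen (Reacher) has kitchen→hall.
A2: add {lab} — lab (Reacher) has lab→vault.
A3: add {roof} — roof (Reacher) has roof→lab.
A4 = A3; e.g. office (Blocker) can still go to cellar. Fixed point.
From roof, successor lab is in the attractor (rank 2); the other successor office is not.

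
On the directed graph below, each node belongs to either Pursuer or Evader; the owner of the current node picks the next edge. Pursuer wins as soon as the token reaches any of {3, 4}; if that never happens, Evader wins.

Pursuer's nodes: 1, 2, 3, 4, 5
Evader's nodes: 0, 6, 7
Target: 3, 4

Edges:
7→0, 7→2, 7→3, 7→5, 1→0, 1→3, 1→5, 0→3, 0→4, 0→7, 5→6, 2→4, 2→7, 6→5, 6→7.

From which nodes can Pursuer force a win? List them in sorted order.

1, 2, 3, 4

A0 = {3, 4}
A1: add {1, 2} — 1 (Pursuer) has 1→3; 2 (Pursuer) has 2→4.
A2 = A1; e.g. 0 (Evader) can still go to 7. Fixed point.
Pursuer's winning region = {1, 2, 3, 4}.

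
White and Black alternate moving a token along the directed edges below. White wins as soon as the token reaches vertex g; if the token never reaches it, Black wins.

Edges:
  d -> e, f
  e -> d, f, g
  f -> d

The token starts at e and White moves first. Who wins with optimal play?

White

Track states (vertex, player-to-move).
A0 = {(g,White), (g,Black)}
A1: add {(e,White)}.
(e,White) ∈ A1 ⇒ White forces the target.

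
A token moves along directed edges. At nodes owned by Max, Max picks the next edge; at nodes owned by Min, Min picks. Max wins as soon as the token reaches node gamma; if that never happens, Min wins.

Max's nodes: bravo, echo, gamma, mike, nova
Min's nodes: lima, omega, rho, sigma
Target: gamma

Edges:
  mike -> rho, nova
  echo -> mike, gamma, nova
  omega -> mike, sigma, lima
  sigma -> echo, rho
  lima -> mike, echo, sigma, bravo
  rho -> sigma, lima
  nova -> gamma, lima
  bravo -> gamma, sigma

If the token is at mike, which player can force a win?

Max

A0 = {gamma}
A1: add {bravo, echo, nova} — echo (Max) has echo→gamma; nova (Max) has nova→gamma; bravo (Max) has bravo→gamma.
A2: add {mike} — mike (Max) has mike→nova.
A3 = A2; e.g. omega (Min) can still go to sigma. Fixed point.
mike ∈ A2, so Max can force the target.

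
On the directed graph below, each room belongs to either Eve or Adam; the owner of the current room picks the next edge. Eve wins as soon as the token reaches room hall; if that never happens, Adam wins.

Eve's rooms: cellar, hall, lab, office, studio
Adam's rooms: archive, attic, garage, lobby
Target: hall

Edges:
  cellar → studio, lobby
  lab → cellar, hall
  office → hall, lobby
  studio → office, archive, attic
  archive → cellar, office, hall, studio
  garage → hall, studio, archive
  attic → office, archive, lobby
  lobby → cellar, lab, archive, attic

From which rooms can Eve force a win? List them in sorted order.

archive, cellar, garage, hall, lab, office, studio

A0 = {hall}
A1: add {lab, office} — lab (Eve) has lab→hall; office (Eve) has office→hall.
A2: add {studio} — studio (Eve) has studio→office.
A3: add {cellar} — cellar (Eve) has cellar→studio.
A4: add {archive} — archive (Adam): all of {cellar, office, hall, studio} already in.
A5: add {garage} — garage (Adam): all of {hall, studio, archive} already in.
A6 = A5; e.g. attic (Adam) can still go to lobby. Fixed point.
Eve's winning region = {archive, cellar, garage, hall, lab, office, studio}.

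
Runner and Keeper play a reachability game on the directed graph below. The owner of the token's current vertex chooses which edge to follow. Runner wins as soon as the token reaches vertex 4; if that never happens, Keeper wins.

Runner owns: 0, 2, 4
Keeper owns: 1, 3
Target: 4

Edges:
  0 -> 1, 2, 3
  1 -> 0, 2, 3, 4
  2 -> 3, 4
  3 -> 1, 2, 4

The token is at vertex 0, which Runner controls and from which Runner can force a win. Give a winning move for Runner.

2

A0 = {4}
A1: add {2} — 2 (Runner) has 2→4.
A2: add {0} — 0 (Runner) has 0→2.
A3 = A2; e.g. 1 (Keeper) can still go to 3. Fixed point.
From 0, successor 2 is in the attractor (rank 1); the other successors 1, 3 are not.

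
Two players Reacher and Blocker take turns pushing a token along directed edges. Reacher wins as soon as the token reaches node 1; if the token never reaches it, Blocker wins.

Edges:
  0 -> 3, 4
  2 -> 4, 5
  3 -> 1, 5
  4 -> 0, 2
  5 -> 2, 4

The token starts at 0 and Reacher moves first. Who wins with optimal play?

Track states (vertex, player-to-move).
A0 = {(1,Reacher), (1,Blocker)}
A1: add {(3,Reacher)}.
A2 = A1; e.g. (0,Reacher) stays out. (0,Reacher) never enters ⇒ Blocker avoids the target.

Blocker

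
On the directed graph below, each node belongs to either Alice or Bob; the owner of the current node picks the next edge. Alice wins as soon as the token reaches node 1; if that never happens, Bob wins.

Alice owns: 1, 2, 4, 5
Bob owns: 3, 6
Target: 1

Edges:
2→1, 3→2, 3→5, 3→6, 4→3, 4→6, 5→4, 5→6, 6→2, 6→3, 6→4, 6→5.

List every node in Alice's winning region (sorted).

A0 = {1}
A1: add {2} — 2 (Alice) has 2→1.
A2 = A1; e.g. 3 (Bob) can still go to 5. Fixed point.
Alice's winning region = {1, 2}.

1, 2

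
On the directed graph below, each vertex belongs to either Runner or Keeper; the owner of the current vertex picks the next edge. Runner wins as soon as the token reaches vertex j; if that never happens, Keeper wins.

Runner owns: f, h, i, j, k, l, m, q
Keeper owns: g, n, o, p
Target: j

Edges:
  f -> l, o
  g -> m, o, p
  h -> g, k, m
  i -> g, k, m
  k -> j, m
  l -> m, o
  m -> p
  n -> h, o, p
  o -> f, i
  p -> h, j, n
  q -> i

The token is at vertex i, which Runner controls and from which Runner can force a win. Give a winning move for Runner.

k

A0 = {j}
A1: add {k} — k (Runner) has k→j.
A2: add {h, i} — h (Runner) has h→k; i (Runner) has i→k.
A3: add {q} — q (Runner) has q→i.
A4 = A3; e.g. f (Runner) has no edge into A3. Fixed point.
From i, successor k is in the attractor (rank 1); the other successors g, m are not.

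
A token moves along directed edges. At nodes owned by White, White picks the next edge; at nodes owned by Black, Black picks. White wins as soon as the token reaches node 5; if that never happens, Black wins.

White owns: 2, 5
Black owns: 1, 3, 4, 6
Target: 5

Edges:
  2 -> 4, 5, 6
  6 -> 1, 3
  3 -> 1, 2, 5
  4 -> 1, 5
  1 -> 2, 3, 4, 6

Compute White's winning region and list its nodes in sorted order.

2, 5

A0 = {5}
A1: add {2} — 2 (White) has 2→5.
A2 = A1; e.g. 1 (Black) can still go to 3. Fixed point.
White's winning region = {2, 5}.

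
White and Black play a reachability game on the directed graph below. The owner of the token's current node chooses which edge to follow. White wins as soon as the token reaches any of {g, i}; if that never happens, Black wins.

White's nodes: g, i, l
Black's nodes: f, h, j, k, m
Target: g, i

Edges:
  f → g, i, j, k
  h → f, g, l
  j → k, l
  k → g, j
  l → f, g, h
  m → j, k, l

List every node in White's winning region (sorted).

A0 = {g, i}
A1: add {l} — l (White) has l→g.
A2 = A1; e.g. f (Black) can still go to j. Fixed point.
White's winning region = {g, i, l}.

g, i, l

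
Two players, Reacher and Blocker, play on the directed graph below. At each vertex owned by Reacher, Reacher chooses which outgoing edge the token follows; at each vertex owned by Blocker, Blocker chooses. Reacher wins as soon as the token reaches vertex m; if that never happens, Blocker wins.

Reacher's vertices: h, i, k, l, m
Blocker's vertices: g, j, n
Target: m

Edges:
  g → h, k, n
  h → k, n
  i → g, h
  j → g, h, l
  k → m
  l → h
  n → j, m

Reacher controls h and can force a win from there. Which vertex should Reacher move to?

A0 = {m}
A1: add {k} — k (Reacher) has k→m.
A2: add {h} — h (Reacher) has h→k.
A3: add {i, l} — i (Reacher) has i→h; l (Reacher) has l→h.
A4 = A3; e.g. g (Blocker) can still go to n. Fixed point.
From h, successor k is in the attractor (rank 1); the other successor n is not.

k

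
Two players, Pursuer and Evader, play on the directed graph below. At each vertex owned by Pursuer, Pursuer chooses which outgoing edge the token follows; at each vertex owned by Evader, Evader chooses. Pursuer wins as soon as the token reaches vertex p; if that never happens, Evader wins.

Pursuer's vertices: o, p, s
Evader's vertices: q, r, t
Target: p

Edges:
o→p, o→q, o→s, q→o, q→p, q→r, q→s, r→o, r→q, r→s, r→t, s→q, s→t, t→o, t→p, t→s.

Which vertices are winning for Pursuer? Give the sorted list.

A0 = {p}
A1: add {o} — o (Pursuer) has o→p.
A2 = A1; e.g. q (Evader) can still go to r. Fixed point.
Pursuer's winning region = {o, p}.

o, p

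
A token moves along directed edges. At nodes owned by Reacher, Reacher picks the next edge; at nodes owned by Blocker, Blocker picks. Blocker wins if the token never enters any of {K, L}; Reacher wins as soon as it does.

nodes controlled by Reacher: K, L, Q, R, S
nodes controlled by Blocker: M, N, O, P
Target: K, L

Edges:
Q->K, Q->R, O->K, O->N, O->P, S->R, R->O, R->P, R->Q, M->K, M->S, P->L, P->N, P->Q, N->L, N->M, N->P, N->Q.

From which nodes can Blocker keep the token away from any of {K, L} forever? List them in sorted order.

A0 = {K, L}
A1: add {Q} — Q (Reacher) has Q→K.
A2: add {R} — R (Reacher) has R→Q.
A3: add {S} — S (Reacher) has S→R.
A4: add {M} — M (Blocker): all of {K, S} already in.
A5 = A4; e.g. N (Blocker) can still go to P. Fixed point.
Reacher's attractor = {K, L, M, Q, R, S}; Blocker avoids the target exactly from the complement.

N, O, P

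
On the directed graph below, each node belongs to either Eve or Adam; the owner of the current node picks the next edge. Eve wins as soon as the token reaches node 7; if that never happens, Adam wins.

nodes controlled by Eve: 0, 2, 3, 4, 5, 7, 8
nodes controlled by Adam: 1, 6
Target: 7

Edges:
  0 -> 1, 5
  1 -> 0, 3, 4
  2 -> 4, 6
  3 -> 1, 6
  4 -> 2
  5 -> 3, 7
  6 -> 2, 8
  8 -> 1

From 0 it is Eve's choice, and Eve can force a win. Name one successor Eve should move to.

A0 = {7}
A1: add {5} — 5 (Eve) has 5→7.
A2: add {0} — 0 (Eve) has 0→5.
A3 = A2; e.g. 1 (Adam) can still go to 3. Fixed point.
From 0, successor 5 is in the attractor (rank 1); the other successor 1 is not.

5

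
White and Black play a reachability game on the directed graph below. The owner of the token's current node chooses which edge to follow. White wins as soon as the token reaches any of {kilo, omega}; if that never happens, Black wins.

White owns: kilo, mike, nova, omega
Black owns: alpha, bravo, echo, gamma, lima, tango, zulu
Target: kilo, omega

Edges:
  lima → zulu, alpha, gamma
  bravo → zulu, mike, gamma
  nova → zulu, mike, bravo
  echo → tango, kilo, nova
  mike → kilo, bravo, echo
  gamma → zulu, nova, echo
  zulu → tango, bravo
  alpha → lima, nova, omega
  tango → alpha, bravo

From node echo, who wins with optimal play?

A0 = {kilo, omega}
A1: add {mike} — mike (White) has mike→kilo.
A2: add {nova} — nova (White) has nova→mike.
A3 = A2; e.g. lima (Black) can still go to zulu. Fixed point.
echo never enters the attractor, so Black can avoid the target forever.

Black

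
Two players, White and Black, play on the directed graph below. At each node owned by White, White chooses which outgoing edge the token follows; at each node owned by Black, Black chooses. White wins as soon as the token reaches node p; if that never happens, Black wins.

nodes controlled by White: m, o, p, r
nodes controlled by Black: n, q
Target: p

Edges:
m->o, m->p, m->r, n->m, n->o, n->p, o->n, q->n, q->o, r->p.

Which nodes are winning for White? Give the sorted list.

m, p, r

A0 = {p}
A1: add {m, r} — m (White) has m→p; r (White) has r→p.
A2 = A1; e.g. n (Black) can still go to o. Fixed point.
White's winning region = {m, p, r}.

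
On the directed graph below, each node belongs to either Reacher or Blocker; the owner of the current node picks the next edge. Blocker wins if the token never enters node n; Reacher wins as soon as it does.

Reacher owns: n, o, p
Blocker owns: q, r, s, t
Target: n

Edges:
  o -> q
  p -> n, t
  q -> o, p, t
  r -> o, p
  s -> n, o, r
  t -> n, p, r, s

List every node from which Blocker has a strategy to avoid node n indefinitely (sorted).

A0 = {n}
A1: add {p} — p (Reacher) has p→n.
A2 = A1; e.g. o (Reacher) has no edge into A1. Fixed point.
Reacher's attractor = {n, p}; Blocker avoids the target exactly from the complement.

o, q, r, s, t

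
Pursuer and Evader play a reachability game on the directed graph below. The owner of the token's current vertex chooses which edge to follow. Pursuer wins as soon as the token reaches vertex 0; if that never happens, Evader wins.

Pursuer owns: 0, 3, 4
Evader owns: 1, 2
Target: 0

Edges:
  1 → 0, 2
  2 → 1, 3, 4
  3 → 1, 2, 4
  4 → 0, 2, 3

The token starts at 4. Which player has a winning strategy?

A0 = {0}
A1: add {4} — 4 (Pursuer) has 4→0.
4 ∈ A1, so Pursuer can force the target.

Pursuer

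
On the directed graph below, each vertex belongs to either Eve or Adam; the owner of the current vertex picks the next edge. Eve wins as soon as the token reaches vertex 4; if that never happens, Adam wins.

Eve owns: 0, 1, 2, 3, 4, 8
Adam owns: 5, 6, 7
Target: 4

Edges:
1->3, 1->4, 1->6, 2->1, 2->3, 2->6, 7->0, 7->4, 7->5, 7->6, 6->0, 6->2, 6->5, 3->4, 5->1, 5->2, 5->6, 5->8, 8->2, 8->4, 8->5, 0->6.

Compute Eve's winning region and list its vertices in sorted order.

1, 2, 3, 4, 8

A0 = {4}
A1: add {1, 3, 8} — 1 (Eve) has 1→4; 3 (Eve) has 3→4; 8 (Eve) has 8→4.
A2: add {2} — 2 (Eve) has 2→1.
A3 = A2; e.g. 0 (Eve) has no edge into A2. Fixed point.
Eve's winning region = {1, 2, 3, 4, 8}.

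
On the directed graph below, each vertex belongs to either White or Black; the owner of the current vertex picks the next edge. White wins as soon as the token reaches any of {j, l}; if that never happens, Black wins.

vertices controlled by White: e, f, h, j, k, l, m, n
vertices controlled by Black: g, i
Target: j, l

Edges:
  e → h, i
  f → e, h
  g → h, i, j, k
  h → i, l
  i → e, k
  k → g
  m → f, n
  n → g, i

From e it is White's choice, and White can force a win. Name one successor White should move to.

h

A0 = {j, l}
A1: add {h} — h (White) has h→l.
A2: add {e, f} — e (White) has e→h; f (White) has f→h.
A3: add {m} — m (White) has m→f.
A4 = A3; e.g. g (Black) can still go to i. Fixed point.
From e, successor h is in the attractor (rank 1); the other successor i is not.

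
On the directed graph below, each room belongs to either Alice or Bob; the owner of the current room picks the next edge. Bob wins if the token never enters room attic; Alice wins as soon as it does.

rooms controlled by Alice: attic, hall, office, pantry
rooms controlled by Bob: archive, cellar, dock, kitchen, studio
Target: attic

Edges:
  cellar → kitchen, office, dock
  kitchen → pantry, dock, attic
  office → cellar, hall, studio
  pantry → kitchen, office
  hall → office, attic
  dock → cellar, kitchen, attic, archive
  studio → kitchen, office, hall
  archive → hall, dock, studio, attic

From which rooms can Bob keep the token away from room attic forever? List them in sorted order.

archive, cellar, dock, kitchen, studio

A0 = {attic}
A1: add {hall} — hall (Alice) has hall→attic.
A2: add {office} — office (Alice) has office→hall.
A3: add {pantry} — pantry (Alice) has pantry→office.
A4 = A3; e.g. cellar (Bob) can still go to kitchen. Fixed point.
Alice's attractor = {attic, hall, office, pantry}; Bob avoids the target exactly from the complement.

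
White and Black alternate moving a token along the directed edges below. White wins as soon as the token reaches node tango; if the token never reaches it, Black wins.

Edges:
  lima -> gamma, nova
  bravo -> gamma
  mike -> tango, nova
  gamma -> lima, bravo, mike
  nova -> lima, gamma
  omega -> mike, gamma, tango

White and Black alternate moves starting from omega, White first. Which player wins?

White

Track states (vertex, player-to-move).
A0 = {(tango,White), (tango,Black)}
A1: add {(mike,White), (omega,White)}.
(omega,White) ∈ A1 ⇒ White forces the target.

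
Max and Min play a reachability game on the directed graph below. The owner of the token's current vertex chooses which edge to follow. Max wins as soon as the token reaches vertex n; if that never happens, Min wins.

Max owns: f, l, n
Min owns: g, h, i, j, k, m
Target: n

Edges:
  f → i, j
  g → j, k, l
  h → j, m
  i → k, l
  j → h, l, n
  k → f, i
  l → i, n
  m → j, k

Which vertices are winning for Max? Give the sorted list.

A0 = {n}
A1: add {l} — l (Max) has l→n.
A2 = A1; e.g. f (Max) has no edge into A1. Fixed point.
Max's winning region = {l, n}.

l, n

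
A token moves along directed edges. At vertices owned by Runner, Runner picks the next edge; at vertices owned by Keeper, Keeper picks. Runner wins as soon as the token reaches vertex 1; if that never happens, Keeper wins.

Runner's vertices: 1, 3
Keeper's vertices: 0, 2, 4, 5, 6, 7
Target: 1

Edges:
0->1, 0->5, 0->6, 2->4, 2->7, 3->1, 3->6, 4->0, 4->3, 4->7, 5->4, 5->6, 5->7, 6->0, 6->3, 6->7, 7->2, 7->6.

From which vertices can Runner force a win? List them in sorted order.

A0 = {1}
A1: add {3} — 3 (Runner) has 3→1.
A2 = A1; e.g. 0 (Keeper) can still go to 5. Fixed point.
Runner's winning region = {1, 3}.

1, 3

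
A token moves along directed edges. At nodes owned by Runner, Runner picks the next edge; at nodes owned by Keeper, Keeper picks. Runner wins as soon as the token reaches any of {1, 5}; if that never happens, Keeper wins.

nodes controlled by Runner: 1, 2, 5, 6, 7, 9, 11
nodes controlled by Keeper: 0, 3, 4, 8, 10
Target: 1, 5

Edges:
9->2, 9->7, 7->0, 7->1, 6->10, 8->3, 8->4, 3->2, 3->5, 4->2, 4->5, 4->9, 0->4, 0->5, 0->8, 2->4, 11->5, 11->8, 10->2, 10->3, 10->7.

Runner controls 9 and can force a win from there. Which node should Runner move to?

A0 = {1, 5}
A1: add {7, 11} — 7 (Runner) has 7→1; 11 (Runner) has 11→5.
A2: add {9} — 9 (Runner) has 9→7.
A3 = A2; e.g. 0 (Keeper) can still go to 4. Fixed point.
From 9, successor 7 is in the attractor (rank 1); the other successor 2 is not.

7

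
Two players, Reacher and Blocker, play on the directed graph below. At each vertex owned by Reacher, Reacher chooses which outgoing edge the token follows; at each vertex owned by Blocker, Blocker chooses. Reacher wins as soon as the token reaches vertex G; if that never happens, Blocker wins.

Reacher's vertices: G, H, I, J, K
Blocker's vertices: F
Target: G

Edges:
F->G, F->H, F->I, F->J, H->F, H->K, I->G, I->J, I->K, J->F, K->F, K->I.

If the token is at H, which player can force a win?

Reacher

A0 = {G}
A1: add {I} — I (Reacher) has I→G.
A2: add {K} — K (Reacher) has K→I.
A3: add {H} — H (Reacher) has H→K.
A4 = A3; e.g. F (Blocker) can still go to J. Fixed point.
H ∈ A3, so Reacher can force the target.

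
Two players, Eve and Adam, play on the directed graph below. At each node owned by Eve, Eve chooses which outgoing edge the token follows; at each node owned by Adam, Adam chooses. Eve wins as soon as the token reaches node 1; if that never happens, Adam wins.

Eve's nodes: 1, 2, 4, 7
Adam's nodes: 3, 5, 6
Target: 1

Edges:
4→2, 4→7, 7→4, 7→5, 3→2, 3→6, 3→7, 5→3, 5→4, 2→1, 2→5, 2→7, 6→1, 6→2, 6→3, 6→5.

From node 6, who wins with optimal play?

Adam

A0 = {1}
A1: add {2} — 2 (Eve) has 2→1.
A2: add {4} — 4 (Eve) has 4→2.
A3: add {7} — 7 (Eve) has 7→4.
A4 = A3; e.g. 3 (Adam) can still go to 6. Fixed point.
6 never enters the attractor, so Adam can avoid the target forever.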